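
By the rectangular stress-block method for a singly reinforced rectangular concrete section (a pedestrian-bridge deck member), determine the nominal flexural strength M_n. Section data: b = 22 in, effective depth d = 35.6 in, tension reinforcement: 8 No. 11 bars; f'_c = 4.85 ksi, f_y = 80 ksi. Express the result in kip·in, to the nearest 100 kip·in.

M_n ≈ 30000 kip·in

A_s = 8 × 1.56 = 12.48 in².
T = A_s f_y = 12.48 × 80 = 998.4 kips.
a = T/(0.85 f'_c b) = 998.4/(0.85 × 4.85 × 22) = 11.008 in.
M_n = T(d − a/2) = 998.4 × (35.6 − 5.504) = 30047.8 kip·in.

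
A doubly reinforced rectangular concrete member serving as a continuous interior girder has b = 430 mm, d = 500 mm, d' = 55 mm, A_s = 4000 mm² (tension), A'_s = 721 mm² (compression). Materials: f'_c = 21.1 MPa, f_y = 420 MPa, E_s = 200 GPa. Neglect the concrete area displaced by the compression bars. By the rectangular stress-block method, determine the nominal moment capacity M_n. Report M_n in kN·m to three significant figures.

M_n ≈ 700 kN·m

Assume both tension and compression steel yield.
Net tension couple steel: A_s − A'_s = 3279 mm².
a = (A_s − A'_s) f_y / (0.85 f'_c b) = 1377180/(0.85 × 21.1 × 430) = 178.58 mm.
c = a/β₁ = 178.58/0.85 = 210.09 mm; ε'_s = 0.003(c − d')/c = 0.0022 ≥ f_y/E_s = 0.0021, so compression steel does yield.
M_n = (A_s − A'_s) f_y (d − a/2) + A'_s f_y (d − d') = [1377180 × (500 − 89.29) + 302820 × (500 − 55)] × 10⁻⁶ = 565.62 + 134.75 = 700.37 kN·m.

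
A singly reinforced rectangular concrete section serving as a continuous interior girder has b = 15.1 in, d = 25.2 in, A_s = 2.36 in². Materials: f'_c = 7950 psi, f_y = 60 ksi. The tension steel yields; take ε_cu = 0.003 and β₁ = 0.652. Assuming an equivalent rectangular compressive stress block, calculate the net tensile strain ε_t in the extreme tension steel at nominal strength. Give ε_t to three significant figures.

a = A_s f_y/(0.85 f'_c b) = 1.388 in.
β₁ = 0.652, so c = a/β₁ = 1.388/0.652 = 2.129 in.
From the linear strain diagram with ε_cu = 0.003: ε_t = 0.003 (d − c)/c = 0.003 × (25.2 − 2.129)/2.129 = 0.0325.
Since ε_t ≥ 0.005, the section is tension-controlled.

ε_t ≈ 0.0325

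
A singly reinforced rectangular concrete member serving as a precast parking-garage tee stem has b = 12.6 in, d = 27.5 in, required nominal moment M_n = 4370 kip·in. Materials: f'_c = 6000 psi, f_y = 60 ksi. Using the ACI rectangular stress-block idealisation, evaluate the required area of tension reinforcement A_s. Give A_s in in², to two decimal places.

A_s ≈ 2.78 in²

From M_n = 0.85 f'_c a b (d − a/2):
a = d − √(d² − 2M_n/(0.85 f'_c b)) = 27.5 − √(27.5² − 2 × 4370/(0.85 × 6 × 12.6)) = 2.595 in.
A_s = 0.85 f'_c a b / f_y = 0.85 × 6 × 2.595 × 12.6 / 60 = 2.779 in².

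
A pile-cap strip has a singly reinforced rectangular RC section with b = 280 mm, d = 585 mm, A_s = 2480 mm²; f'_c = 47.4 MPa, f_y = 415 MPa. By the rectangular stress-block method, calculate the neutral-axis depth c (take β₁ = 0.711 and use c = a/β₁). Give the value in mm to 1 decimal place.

c ≈ 128.3 mm

T = A_s f_y = 2480 × 415 = 1029200 N = 1029.2 kN.
Setting C = 0.85 f'_c a b equal to T: a = 1029200/(0.85 × 47.4 × 280) = 91.231 mm.
With β₁ = 0.711, c = a/β₁ = 91.231/0.711 = 128.3 mm.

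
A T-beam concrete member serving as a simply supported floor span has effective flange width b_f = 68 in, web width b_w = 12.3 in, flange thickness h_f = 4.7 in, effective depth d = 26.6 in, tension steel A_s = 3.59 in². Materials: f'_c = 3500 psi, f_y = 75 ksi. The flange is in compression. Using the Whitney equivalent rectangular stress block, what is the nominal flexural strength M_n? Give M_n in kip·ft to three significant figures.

M_n ≈ 582 kip·ft

Tension: T = A_s f_y = 3.59 × 75 = 269.25 kips.
Try a within the flange: a = T/(0.85 f'_c b_f) = 269.25/(0.85 × 3.5 × 68) = 1.331 in.
Since a = 1.331 ≤ h_f = 4.7 in, the stress block lies entirely in the flange; analyse as a rectangular beam of width b_f.
M_n = T(d − a/2) = 269.25 × (26.6 − 0.6655) = 6982.9 kip·in.
M_n = 6982.9/12 = 581.91 kip·ft.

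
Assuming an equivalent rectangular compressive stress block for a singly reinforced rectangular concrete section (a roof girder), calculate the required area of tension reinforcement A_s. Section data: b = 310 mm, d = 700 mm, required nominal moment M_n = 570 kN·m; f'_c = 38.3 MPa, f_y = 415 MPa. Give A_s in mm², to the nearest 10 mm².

With M_n = 0.85 f'_c a b (d − a/2), solve the quadratic for a:
a = d − √(d² − 2M_n/(0.85 f'_c b)) = 700 − √(700² − 2 × 570×10⁶/(0.85 × 38.3 × 310)) = 85.96 mm.
A_s = 0.85 f'_c a b / f_y = 0.85 × 38.3 × 85.96 × 310 / 415 = 2090.4 mm².

A_s ≈ 2090 mm²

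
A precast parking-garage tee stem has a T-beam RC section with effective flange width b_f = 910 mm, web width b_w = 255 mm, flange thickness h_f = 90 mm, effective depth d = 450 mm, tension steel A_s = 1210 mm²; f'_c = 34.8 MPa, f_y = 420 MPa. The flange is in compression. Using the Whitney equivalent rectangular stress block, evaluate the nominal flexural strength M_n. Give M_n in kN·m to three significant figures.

M_n ≈ 224 kN·m

Tension: T = A_s f_y = 1210 × 420 = 508200 N.
Try a within the flange: a = T/(0.85 f'_c b_f) = 508200/(0.85 × 34.8 × 910) = 18.88 mm.
Since a = 18.88 ≤ h_f = 90 mm, the stress block lies entirely in the flange; analyse as a rectangular beam of width b_f.
M_n = T(d − a/2) = 508200 × (450 − 9.44) = 223.89 × 10⁶ N·mm.
M_n = 223.89 kN·m.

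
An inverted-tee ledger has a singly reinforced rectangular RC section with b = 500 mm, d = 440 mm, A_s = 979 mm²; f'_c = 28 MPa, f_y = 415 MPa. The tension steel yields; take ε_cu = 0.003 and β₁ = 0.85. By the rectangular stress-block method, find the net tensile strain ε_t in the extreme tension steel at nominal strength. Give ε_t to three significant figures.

ε_t ≈ 0.0299

a = A_s f_y/(0.85 f'_c b) = 34.14 mm.
β₁ = 0.85, so c = a/β₁ = 34.14/0.85 = 40.16 mm.
From the linear strain diagram with ε_cu = 0.003: ε_t = 0.003 (d − c)/c = 0.003 × (440 − 40.16)/40.16 = 0.0299.
Since ε_t ≥ 0.005, the section is tension-controlled.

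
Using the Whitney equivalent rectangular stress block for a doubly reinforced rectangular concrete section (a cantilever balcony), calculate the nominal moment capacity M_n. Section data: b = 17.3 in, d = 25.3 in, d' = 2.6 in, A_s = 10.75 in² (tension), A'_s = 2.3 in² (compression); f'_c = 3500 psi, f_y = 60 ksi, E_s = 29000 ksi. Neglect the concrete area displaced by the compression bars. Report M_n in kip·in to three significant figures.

Assume both steels yield.
a = (A_s − A'_s) f_y/(0.85 f'_c b) = (10.75 − 2.3) × 60/(0.85 × 3.5 × 17.3) = 9.851 in.
c = a/β₁ = 9.851/0.85 = 11.589 in; ε'_s = 0.003(c − d')/c = 0.0023 ≥ ε_y = 0.0021, so the compression steel yields.
M_n = (A_s − A'_s) f_y (d − a/2) + A'_s f_y (d − d') = 507 × (25.3 − 4.9255) + 138 × (25.3 − 2.6) = 10329.9 + 3132.6 = 13462.5 kip·in.

M_n ≈ 13500 kip·in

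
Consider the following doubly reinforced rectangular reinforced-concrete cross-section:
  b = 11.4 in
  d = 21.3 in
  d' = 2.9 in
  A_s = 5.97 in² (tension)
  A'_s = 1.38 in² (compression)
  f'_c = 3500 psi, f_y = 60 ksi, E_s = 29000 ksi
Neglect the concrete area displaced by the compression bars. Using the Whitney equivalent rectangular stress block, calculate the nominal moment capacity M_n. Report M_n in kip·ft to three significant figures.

M_n ≈ 523 kip·ft

Assume both steels yield.
a = (A_s − A'_s) f_y/(0.85 f'_c b) = (5.97 − 1.38) × 60/(0.85 × 3.5 × 11.4) = 8.120 in.
c = a/β₁ = 8.120/0.85 = 9.553 in; ε'_s = 0.003(c − d')/c = 0.0021 ≥ ε_y = 0.0021, so the compression steel yields.
M_n = (A_s − A'_s) f_y (d − a/2) + A'_s f_y (d − d') = 275.4 × (21.3 − 4.06) + 82.8 × (21.3 − 2.9) = 4747.9 + 1523.5 = 6271.4 kip·in = 6271.4/12 = 522.62 kip·ft.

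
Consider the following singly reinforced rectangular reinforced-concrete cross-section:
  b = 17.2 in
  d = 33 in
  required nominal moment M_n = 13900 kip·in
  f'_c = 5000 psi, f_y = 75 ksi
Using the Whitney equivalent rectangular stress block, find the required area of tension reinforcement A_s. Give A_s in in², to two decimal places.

From M_n = 0.85 f'_c a b (d − a/2):
a = d − √(d² − 2M_n/(0.85 f'_c b)) = 33 − √(33² − 2 × 13900/(0.85 × 5 × 17.2)) = 6.379 in.
A_s = 0.85 f'_c a b / f_y = 0.85 × 5 × 6.379 × 17.2 / 75 = 6.217 in².

A_s ≈ 6.22 in²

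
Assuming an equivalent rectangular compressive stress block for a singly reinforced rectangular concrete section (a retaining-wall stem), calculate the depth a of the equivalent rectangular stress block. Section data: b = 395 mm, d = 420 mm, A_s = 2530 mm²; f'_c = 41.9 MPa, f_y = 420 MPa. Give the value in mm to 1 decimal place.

T = A_s f_y = 2530 × 420 = 1062600 N = 1062.6 kN.
Setting C = 0.85 f'_c a b equal to T: a = 1062600/(0.85 × 41.9 × 395) = 75.5 mm.

a ≈ 75.5 mm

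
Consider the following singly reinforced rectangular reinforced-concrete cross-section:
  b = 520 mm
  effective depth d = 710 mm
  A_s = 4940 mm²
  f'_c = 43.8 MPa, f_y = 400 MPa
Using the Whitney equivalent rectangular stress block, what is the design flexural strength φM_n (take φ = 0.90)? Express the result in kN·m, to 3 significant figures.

φM_n ≈ 1170 kN·m

T = A_s f_y = 4940 × 400 = 1976000 N = 1976 kN.
From C = T: a = T/(0.85 f'_c b) = 1976000/(0.85 × 43.8 × 520) = 102.07 mm.
M_n = T(d − a/2) = 1976 kN × (710 − 51.035) mm = 1302.11 kN·m.
φM_n = 0.90 × 1302.11 = 1171.90 kN·m.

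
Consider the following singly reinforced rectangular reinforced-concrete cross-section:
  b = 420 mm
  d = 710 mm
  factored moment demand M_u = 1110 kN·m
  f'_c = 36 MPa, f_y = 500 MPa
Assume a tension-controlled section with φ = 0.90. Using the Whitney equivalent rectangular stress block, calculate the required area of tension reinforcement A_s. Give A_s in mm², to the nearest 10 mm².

M_n = M_u/φ = 1110/0.90 = 1233.33 kN·m.
With M_n = 0.85 f'_c a b (d − a/2), solve the quadratic for a:
a = d − √(d² − 2M_n/(0.85 f'_c b)) = 710 − √(710² − 2 × 1233.33×10⁶/(0.85 × 36 × 420)) = 151.28 mm.
A_s = 0.85 f'_c a b / f_y = 0.85 × 36 × 151.28 × 420 / 500 = 3888.5 mm².

A_s ≈ 3890 mm²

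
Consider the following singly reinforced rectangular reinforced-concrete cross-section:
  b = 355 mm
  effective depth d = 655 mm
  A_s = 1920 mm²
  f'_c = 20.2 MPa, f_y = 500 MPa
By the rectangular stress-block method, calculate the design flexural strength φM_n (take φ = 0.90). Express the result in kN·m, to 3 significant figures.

φM_n ≈ 498 kN·m

T = A_s f_y = 1920 × 500 = 960000 N = 960 kN.
From C = T: a = T/(0.85 f'_c b) = 960000/(0.85 × 20.2 × 355) = 157.50 mm.
M_n = T(d − a/2) = 960 kN × (655 − 78.75) mm = 553.20 kN·m.
φM_n = 0.90 × 553.20 = 497.88 kN·m.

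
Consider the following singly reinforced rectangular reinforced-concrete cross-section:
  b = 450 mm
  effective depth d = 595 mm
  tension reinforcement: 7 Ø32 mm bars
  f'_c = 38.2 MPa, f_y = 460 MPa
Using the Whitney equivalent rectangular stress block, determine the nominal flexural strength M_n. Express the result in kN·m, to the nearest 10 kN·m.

A_s = 7 × 804 = 5628 mm².
T = A_s f_y = 5628 × 460 = 2588880 N = 2588.88 kN.
From C = T: a = T/(0.85 f'_c b) = 2588880/(0.85 × 38.2 × 450) = 177.18 mm.
M_n = T(d − a/2) = 2588.88 kN × (595 − 88.59) mm = 1311.03 kN·m.

M_n ≈ 1310 kN·m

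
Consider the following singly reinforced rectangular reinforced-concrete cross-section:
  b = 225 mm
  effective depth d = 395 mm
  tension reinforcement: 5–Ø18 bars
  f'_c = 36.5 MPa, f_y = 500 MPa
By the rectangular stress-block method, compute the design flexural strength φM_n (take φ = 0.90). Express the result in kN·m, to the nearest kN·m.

A_s = 5 × 254 = 1270 mm².
T = A_s f_y = 1270 × 500 = 635000 N = 635 kN.
From C = T: a = T/(0.85 f'_c b) = 635000/(0.85 × 36.5 × 225) = 90.97 mm.
M_n = T(d − a/2) = 635 kN × (395 − 45.485) mm = 221.94 kN·m.
φM_n = 0.90 × 221.94 = 199.75 kN·m.

φM_n ≈ 200 kN·m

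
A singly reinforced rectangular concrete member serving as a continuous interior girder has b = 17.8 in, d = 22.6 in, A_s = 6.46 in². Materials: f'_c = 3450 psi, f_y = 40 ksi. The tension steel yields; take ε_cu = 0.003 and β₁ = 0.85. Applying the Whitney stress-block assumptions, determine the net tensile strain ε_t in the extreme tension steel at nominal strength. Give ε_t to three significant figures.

a = A_s f_y/(0.85 f'_c b) = 4.950 in.
β₁ = 0.85, so c = a/β₁ = 4.950/0.85 = 5.824 in.
From the linear strain diagram with ε_cu = 0.003: ε_t = 0.003 (d − c)/c = 0.003 × (22.6 − 5.824)/5.824 = 0.00864.
Since ε_t ≥ 0.005, the section is tension-controlled.

ε_t ≈ 0.00864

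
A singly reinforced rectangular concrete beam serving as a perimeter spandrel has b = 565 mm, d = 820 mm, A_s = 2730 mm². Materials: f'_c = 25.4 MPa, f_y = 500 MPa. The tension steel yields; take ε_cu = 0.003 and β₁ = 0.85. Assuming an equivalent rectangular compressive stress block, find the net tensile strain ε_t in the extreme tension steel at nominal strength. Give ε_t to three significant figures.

ε_t ≈ 0.0157

a = A_s f_y/(0.85 f'_c b) = 111.90 mm.
β₁ = 0.85, so c = a/β₁ = 111.90/0.85 = 131.65 mm.
From the linear strain diagram with ε_cu = 0.003: ε_t = 0.003 (d − c)/c = 0.003 × (820 − 131.65)/131.65 = 0.0157.
Since ε_t ≥ 0.005, the section is tension-controlled.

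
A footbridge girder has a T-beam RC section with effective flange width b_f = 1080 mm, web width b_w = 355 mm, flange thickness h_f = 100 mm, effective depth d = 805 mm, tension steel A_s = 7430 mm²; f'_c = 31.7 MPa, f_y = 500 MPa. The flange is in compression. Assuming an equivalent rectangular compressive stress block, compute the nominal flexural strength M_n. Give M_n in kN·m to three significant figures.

Tension: T = A_s f_y = 7430 × 500 = 3715000 N.
Try a within the flange: a = T/(0.85 f'_c b_f) = 3715000/(0.85 × 31.7 × 1080) = 127.66 mm.
a = 127.66 > h_f = 100 mm: the block extends into the web. Split into flange-overhang and web parts.
C_f = 0.85 f'_c (b_f − b_w) h_f = 0.85 × 31.7 × (1080 − 355) × 100 = 1953513 N.
Remaining web compression depth: a_w = (T − C_f)/(0.85 f'_c b_w) = (3715000 − 1953513)/(0.85 × 31.7 × 355) = 184.15 mm.
M_n = C_f(d − h_f/2) + (T − C_f)(d − a_w/2) = 1953513 × (805 − 50) + 1761487 × (805 − 92.075) = 1474.90 + 1255.81 = 2730.71 × 10⁶ N·mm.
M_n = 2730.71 kN·m.

M_n ≈ 2730 kN·m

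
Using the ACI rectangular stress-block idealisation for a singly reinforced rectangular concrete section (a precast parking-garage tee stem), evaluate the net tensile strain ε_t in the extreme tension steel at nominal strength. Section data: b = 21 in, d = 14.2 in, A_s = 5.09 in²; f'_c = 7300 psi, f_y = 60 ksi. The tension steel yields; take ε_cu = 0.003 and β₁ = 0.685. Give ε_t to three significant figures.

a = A_s f_y/(0.85 f'_c b) = 2.344 in.
β₁ = 0.685, so c = a/β₁ = 2.344/0.685 = 3.422 in.
From the linear strain diagram with ε_cu = 0.003: ε_t = 0.003 (d − c)/c = 0.003 × (14.2 − 3.422)/3.422 = 0.00945.
Since ε_t ≥ 0.005, the section is tension-controlled.

ε_t ≈ 0.00945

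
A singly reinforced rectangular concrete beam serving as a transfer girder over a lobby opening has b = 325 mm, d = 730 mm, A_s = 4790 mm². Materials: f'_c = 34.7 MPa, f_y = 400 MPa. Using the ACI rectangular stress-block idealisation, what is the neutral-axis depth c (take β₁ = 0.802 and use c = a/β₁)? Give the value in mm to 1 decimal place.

c ≈ 249.2 mm

T = A_s f_y = 4790 × 400 = 1916000 N = 1916 kN.
Setting C = 0.85 f'_c a b equal to T: a = 1916000/(0.85 × 34.7 × 325) = 199.877 mm.
With β₁ = 0.802, c = a/β₁ = 199.877/0.802 = 249.2 mm.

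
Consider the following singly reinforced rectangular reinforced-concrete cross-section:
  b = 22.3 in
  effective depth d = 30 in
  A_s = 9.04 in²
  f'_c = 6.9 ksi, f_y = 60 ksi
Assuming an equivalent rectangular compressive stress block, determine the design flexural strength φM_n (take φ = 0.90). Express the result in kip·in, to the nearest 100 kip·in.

T = A_s f_y = 9.04 × 60 = 542.4 kips.
a = T/(0.85 f'_c b) = 542.4/(0.85 × 6.9 × 22.3) = 4.147 in.
M_n = T(d − a/2) = 542.4 × (30 − 2.0735) = 15147.3 kip·in.
φM_n = 0.90 × 15147.3 = 13632.6 kip·in.

φM_n ≈ 13600 kip·in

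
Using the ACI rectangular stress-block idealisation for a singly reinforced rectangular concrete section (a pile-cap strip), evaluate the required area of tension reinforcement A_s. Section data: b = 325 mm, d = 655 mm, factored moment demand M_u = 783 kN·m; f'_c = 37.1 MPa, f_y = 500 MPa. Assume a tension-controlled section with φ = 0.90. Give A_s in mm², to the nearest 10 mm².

M_n = M_u/φ = 783/0.90 = 870 kN·m.
With M_n = 0.85 f'_c a b (d − a/2), solve the quadratic for a:
a = d − √(d² − 2M_n/(0.85 f'_c b)) = 655 − √(655² − 2 × 870×10⁶/(0.85 × 37.1 × 325)) = 145.83 mm.
A_s = 0.85 f'_c a b / f_y = 0.85 × 37.1 × 145.83 × 325 / 500 = 2989.2 mm².

A_s ≈ 2990 mm²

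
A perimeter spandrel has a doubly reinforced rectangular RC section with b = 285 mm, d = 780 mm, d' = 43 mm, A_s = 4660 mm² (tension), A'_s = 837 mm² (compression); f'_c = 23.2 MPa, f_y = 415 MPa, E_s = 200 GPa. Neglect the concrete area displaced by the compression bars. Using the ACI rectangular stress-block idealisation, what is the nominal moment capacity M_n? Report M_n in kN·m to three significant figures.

M_n ≈ 1270 kN·m

Assume both tension and compression steel yield.
Net tension couple steel: A_s − A'_s = 3823 mm².
a = (A_s − A'_s) f_y / (0.85 f'_c b) = 1586545/(0.85 × 23.2 × 285) = 282.29 mm.
c = a/β₁ = 282.29/0.85 = 332.11 mm; ε'_s = 0.003(c − d')/c = 0.0026 ≥ f_y/E_s = 0.0021, so compression steel does yield.
M_n = (A_s − A'_s) f_y (d − a/2) + A'_s f_y (d − d') = [1586545 × (780 − 141.145) + 347355 × (780 − 43)] × 10⁻⁶ = 1013.57 + 256.00 = 1269.57 kN·m.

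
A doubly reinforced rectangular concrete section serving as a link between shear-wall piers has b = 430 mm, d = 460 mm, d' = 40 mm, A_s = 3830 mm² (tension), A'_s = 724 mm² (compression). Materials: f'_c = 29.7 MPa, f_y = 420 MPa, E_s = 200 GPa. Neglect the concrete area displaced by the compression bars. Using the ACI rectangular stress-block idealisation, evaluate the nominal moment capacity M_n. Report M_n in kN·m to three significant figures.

Assume both tension and compression steel yield.
Net tension couple steel: A_s − A'_s = 3106 mm².
a = (A_s − A'_s) f_y / (0.85 f'_c b) = 1304520/(0.85 × 29.7 × 430) = 120.17 mm.
c = a/β₁ = 120.17/0.838 = 143.40 mm; ε'_s = 0.003(c − d')/c = 0.0022 ≥ f_y/E_s = 0.0021, so compression steel does yield.
M_n = (A_s − A'_s) f_y (d − a/2) + A'_s f_y (d − d') = [1304520 × (460 − 60.085) + 304080 × (460 − 40)] × 10⁻⁶ = 521.70 + 127.71 = 649.41 kN·m.

M_n ≈ 649 kN·m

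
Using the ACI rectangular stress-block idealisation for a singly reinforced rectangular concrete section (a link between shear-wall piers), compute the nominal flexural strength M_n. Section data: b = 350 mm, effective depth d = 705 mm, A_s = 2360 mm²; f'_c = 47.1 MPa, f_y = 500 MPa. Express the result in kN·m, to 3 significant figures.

T = A_s f_y = 2360 × 500 = 1180000 N = 1180 kN.
From C = T: a = T/(0.85 f'_c b) = 1180000/(0.85 × 47.1 × 350) = 84.21 mm.
M_n = T(d − a/2) = 1180 kN × (705 − 42.105) mm = 782.22 kN·m.

M_n ≈ 782 kN·m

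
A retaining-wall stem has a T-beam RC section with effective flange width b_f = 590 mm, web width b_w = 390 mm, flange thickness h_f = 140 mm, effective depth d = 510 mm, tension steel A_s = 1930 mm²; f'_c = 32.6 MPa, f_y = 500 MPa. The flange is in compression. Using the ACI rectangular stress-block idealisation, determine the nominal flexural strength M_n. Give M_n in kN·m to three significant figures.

M_n ≈ 464 kN·m

Tension: T = A_s f_y = 1930 × 500 = 965000 N.
Try a within the flange: a = T/(0.85 f'_c b_f) = 965000/(0.85 × 32.6 × 590) = 59.03 mm.
Since a = 59.03 ≤ h_f = 140 mm, the stress block lies entirely in the flange; analyse as a rectangular beam of width b_f.
M_n = T(d − a/2) = 965000 × (510 − 29.515) = 463.67 × 10⁶ N·mm.
M_n = 463.67 kN·m.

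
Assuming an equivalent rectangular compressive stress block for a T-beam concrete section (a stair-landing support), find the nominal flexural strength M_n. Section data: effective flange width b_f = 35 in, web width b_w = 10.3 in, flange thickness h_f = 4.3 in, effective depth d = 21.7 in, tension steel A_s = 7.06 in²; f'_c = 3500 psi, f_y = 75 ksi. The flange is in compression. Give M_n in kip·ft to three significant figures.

Tension: T = A_s f_y = 7.06 × 75 = 529.5 kips.
Try a within the flange: a = T/(0.85 f'_c b_f) = 529.5/(0.85 × 3.5 × 35) = 5.085 in.
a = 5.085 > h_f = 4.3 in: the block extends into the web. Split into flange-overhang and web parts.
C_f = 0.85 f'_c (b_f − b_w) h_f = 0.85 × 3.5 × (35 − 10.3) × 4.3 = 316.0 kips.
Remaining web compression depth: a_w = (T − C_f)/(0.85 f'_c b_w) = (529.5 − 316.0)/(0.85 × 3.5 × 10.3) = 6.967 in.
M_n = C_f(d − h_f/2) + (T − C_f)(d − a_w/2) = 316.0 × (21.7 − 2.15) + 213.5 × (21.7 − 3.4835) = 6177.8 + 3889.2 = 10067.0 kip·in.
M_n = 10067.0/12 = 838.92 kip·ft.

M_n ≈ 839 kip·ft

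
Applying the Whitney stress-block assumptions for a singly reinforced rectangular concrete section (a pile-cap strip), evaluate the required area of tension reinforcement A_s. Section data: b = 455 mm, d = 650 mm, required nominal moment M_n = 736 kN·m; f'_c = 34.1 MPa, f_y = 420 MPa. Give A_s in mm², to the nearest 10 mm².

A_s ≈ 2900 mm²

With M_n = 0.85 f'_c a b (d − a/2), solve the quadratic for a:
a = d − √(d² − 2M_n/(0.85 f'_c b)) = 650 − √(650² − 2 × 736×10⁶/(0.85 × 34.1 × 455)) = 92.43 mm.
A_s = 0.85 f'_c a b / f_y = 0.85 × 34.1 × 92.43 × 455 / 420 = 2902.3 mm².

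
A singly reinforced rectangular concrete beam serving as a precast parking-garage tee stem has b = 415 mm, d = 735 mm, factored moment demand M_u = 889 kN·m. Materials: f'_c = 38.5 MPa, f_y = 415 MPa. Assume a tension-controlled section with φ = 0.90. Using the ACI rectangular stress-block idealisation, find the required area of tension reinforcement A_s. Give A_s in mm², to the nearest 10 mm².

M_n = M_u/φ = 889/0.90 = 987.778 kN·m.
With M_n = 0.85 f'_c a b (d − a/2), solve the quadratic for a:
a = d − √(d² − 2M_n/(0.85 f'_c b)) = 735 − √(735² − 2 × 987.778×10⁶/(0.85 × 38.5 × 415)) = 106.70 mm.
A_s = 0.85 f'_c a b / f_y = 0.85 × 38.5 × 106.70 × 415 / 415 = 3491.8 mm².

A_s ≈ 3490 mm²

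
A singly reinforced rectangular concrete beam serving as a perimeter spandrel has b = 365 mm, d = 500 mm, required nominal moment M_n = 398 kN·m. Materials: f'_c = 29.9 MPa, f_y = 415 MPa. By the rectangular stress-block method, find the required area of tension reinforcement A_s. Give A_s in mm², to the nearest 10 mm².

A_s ≈ 2120 mm²

With M_n = 0.85 f'_c a b (d − a/2), solve the quadratic for a:
a = d − √(d² − 2M_n/(0.85 f'_c b)) = 500 − √(500² − 2 × 398×10⁶/(0.85 × 29.9 × 365)) = 94.79 mm.
A_s = 0.85 f'_c a b / f_y = 0.85 × 29.9 × 94.79 × 365 / 415 = 2118.8 mm².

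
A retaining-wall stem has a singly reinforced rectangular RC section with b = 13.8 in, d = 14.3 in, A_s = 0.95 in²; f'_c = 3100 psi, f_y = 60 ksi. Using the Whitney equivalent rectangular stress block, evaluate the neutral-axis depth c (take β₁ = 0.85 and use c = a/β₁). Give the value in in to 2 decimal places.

T = A_s f_y = 0.95 × 60 = 57 kips.
a = T/(0.85 f'_c b) = 57/(0.85 × 3.1 × 13.8) = 1.5675 in.
With β₁ = 0.85, c = a/β₁ = 1.5675/0.85 = 1.84 in.

c ≈ 1.84 in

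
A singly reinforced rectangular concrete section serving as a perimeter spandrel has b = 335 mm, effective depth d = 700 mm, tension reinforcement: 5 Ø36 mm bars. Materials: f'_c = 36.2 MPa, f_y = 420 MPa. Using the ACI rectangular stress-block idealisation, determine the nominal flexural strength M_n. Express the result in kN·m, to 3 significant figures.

M_n ≈ 1270 kN·m

A_s = 5 × 1018 = 5090 mm².
T = A_s f_y = 5090 × 420 = 2137800 N = 2137.8 kN.
From C = T: a = T/(0.85 f'_c b) = 2137800/(0.85 × 36.2 × 335) = 207.39 mm.
M_n = T(d − a/2) = 2137.8 kN × (700 − 103.695) mm = 1274.78 kN·m.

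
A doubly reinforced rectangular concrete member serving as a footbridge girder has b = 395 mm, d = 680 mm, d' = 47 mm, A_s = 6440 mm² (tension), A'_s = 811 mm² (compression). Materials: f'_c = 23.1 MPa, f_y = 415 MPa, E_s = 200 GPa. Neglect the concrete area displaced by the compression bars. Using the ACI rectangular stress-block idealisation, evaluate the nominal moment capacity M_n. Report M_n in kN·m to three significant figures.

M_n ≈ 1450 kN·m

Assume both tension and compression steel yield.
Net tension couple steel: A_s − A'_s = 5629 mm².
a = (A_s − A'_s) f_y / (0.85 f'_c b) = 2336035/(0.85 × 23.1 × 395) = 301.20 mm.
c = a/β₁ = 301.20/0.85 = 354.35 mm; ε'_s = 0.003(c − d')/c = 0.0026 ≥ f_y/E_s = 0.0021, so compression steel does yield.
M_n = (A_s − A'_s) f_y (d − a/2) + A'_s f_y (d − d') = [2336035 × (680 − 150.6) + 336565 × (680 − 47)] × 10⁻⁶ = 1236.70 + 213.05 = 1449.75 kN·m.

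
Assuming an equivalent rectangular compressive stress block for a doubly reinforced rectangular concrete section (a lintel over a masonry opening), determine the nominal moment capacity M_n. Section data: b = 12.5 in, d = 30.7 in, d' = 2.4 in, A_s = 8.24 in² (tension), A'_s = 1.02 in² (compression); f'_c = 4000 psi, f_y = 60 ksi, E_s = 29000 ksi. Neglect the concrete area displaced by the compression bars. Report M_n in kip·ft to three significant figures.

M_n ≈ 1070 kip·ft

Assume both steels yield.
a = (A_s − A'_s) f_y/(0.85 f'_c b) = (8.24 − 1.02) × 60/(0.85 × 4 × 12.5) = 10.193 in.
c = a/β₁ = 10.193/0.85 = 11.992 in; ε'_s = 0.003(c − d')/c = 0.0024 ≥ ε_y = 0.0021, so the compression steel yields.
M_n = (A_s − A'_s) f_y (d − a/2) + A'_s f_y (d − d') = 433.2 × (30.7 − 5.0965) + 61.2 × (30.7 − 2.4) = 11091.4 + 1732.0 = 12823.4 kip·in = 12823.4/12 = 1068.62 kip·ft.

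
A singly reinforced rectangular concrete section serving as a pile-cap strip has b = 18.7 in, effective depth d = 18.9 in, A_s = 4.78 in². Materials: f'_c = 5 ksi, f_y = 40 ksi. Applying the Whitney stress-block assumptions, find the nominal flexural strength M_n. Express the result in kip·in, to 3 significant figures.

M_n ≈ 3380 kip·in

T = A_s f_y = 4.78 × 40 = 191.2 kips.
a = T/(0.85 f'_c b) = 191.2/(0.85 × 5 × 18.7) = 2.406 in.
M_n = T(d − a/2) = 191.2 × (18.9 − 1.203) = 3383.7 kip·in.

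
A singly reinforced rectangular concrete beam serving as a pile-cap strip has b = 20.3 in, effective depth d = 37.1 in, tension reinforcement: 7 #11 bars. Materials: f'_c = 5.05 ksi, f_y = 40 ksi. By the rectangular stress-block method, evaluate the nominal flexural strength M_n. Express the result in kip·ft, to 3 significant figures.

A_s = 7 × 1.56 = 10.92 in².
T = A_s f_y = 10.92 × 40 = 436.8 kips.
a = T/(0.85 f'_c b) = 436.8/(0.85 × 5.05 × 20.3) = 5.013 in.
M_n = T(d − a/2) = 436.8 × (37.1 − 2.5065) = 15110.4 kip·in = 15110.4/12 = 1259.20 kip·ft.

M_n ≈ 1260 kip·ft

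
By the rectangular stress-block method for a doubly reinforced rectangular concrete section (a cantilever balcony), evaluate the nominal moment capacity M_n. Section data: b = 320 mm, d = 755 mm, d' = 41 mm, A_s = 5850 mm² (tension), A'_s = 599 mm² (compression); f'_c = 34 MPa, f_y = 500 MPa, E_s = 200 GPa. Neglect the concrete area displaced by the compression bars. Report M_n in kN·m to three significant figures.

Assume both tension and compression steel yield.
Net tension couple steel: A_s − A'_s = 5251 mm².
a = (A_s − A'_s) f_y / (0.85 f'_c b) = 2625500/(0.85 × 34 × 320) = 283.90 mm.
c = a/β₁ = 283.90/0.807 = 351.80 mm; ε'_s = 0.003(c − d')/c = 0.0027 ≥ f_y/E_s = 0.0025, so compression steel does yield.
M_n = (A_s − A'_s) f_y (d − a/2) + A'_s f_y (d − d') = [2625500 × (755 − 141.95) + 299500 × (755 − 41)] × 10⁻⁶ = 1609.56 + 213.84 = 1823.40 kN·m.

M_n ≈ 1820 kN·m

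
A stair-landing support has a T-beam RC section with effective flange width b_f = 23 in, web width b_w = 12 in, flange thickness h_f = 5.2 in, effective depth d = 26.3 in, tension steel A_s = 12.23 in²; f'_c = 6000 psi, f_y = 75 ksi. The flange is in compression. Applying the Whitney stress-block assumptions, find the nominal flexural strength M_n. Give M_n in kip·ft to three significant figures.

M_n ≈ 1680 kip·ft

Tension: T = A_s f_y = 12.23 × 75 = 917.25 kips.
Try a within the flange: a = T/(0.85 f'_c b_f) = 917.25/(0.85 × 6 × 23) = 7.820 in.
a = 7.820 > h_f = 5.2 in: the block extends into the web. Split into flange-overhang and web parts.
C_f = 0.85 f'_c (b_f − b_w) h_f = 0.85 × 6 × (23 − 12) × 5.2 = 291.7 kips.
Remaining web compression depth: a_w = (T − C_f)/(0.85 f'_c b_w) = (917.25 − 291.7)/(0.85 × 6 × 12) = 10.221 in.
M_n = C_f(d − h_f/2) + (T − C_f)(d − a_w/2) = 291.7 × (26.3 − 2.6) + 625.55 × (26.3 − 5.1105) = 6913.3 + 13255.1 = 20168.4 kip·in.
M_n = 20168.4/12 = 1680.70 kip·ft.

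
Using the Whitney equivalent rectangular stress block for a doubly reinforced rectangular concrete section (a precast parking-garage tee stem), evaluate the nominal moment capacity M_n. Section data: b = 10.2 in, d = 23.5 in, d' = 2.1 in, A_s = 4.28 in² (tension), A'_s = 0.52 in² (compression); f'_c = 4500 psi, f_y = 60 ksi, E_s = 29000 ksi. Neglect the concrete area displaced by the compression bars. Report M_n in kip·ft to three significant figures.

Assume both steels yield.
a = (A_s − A'_s) f_y/(0.85 f'_c b) = (4.28 − 0.52) × 60/(0.85 × 4.5 × 10.2) = 5.782 in.
c = a/β₁ = 5.782/0.825 = 7.008 in; ε'_s = 0.003(c − d')/c = 0.0021 ≥ ε_y = 0.0021, so the compression steel yields.
M_n = (A_s − A'_s) f_y (d − a/2) + A'_s f_y (d − d') = 225.6 × (23.5 − 2.891) + 31.2 × (23.5 − 2.1) = 4649.4 + 667.7 = 5317.1 kip·in = 5317.1/12 = 443.09 kip·ft.

M_n ≈ 443 kip·ft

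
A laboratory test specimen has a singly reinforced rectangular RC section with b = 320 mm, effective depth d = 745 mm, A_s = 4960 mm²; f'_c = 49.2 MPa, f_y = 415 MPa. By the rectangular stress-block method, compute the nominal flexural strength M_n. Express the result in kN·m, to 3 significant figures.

M_n ≈ 1380 kN·m

T = A_s f_y = 4960 × 415 = 2058400 N = 2058.4 kN.
From C = T: a = T/(0.85 f'_c b) = 2058400/(0.85 × 49.2 × 320) = 153.81 mm.
M_n = T(d − a/2) = 2058.4 kN × (745 − 76.905) mm = 1375.21 kN·m.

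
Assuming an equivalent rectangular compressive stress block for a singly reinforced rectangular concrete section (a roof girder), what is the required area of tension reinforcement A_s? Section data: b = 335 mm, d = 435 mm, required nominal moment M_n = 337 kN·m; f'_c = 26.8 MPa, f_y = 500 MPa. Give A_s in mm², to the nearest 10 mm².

With M_n = 0.85 f'_c a b (d − a/2), solve the quadratic for a:
a = d − √(d² − 2M_n/(0.85 f'_c b)) = 435 − √(435² − 2 × 337×10⁶/(0.85 × 26.8 × 335)) = 117.35 mm.
A_s = 0.85 f'_c a b / f_y = 0.85 × 26.8 × 117.35 × 335 / 500 = 1791.1 mm².

A_s ≈ 1790 mm²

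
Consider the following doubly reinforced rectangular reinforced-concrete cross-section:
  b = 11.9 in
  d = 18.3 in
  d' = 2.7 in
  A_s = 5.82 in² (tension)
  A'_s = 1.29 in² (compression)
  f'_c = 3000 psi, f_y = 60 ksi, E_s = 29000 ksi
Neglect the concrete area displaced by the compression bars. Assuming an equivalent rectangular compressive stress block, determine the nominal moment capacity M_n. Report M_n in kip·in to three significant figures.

Assume both steels yield.
a = (A_s − A'_s) f_y/(0.85 f'_c b) = (5.82 − 1.29) × 60/(0.85 × 3 × 11.9) = 8.957 in.
c = a/β₁ = 8.957/0.85 = 10.538 in; ε'_s = 0.003(c − d')/c = 0.0022 ≥ ε_y = 0.0021, so the compression steel yields.
M_n = (A_s − A'_s) f_y (d − a/2) + A'_s f_y (d − d') = 271.8 × (18.3 − 4.4785) + 77.4 × (18.3 − 2.7) = 3756.7 + 1207.4 = 4964.1 kip·in.

M_n ≈ 4960 kip·in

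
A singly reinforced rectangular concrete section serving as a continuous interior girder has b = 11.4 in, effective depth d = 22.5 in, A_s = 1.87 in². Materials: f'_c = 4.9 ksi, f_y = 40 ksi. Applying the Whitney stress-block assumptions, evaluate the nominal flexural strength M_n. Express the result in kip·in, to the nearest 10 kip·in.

M_n ≈ 1620 kip·in

T = A_s f_y = 1.87 × 40 = 74.8 kips.
a = T/(0.85 f'_c b) = 74.8/(0.85 × 4.9 × 11.4) = 1.575 in.
M_n = T(d − a/2) = 74.8 × (22.5 − 0.7875) = 1624.1 kip·in.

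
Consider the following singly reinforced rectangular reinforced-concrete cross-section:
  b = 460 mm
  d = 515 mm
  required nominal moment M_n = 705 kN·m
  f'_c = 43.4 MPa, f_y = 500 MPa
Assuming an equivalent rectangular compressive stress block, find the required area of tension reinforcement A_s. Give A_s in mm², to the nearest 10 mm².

A_s ≈ 2990 mm²

With M_n = 0.85 f'_c a b (d − a/2), solve the quadratic for a:
a = d − √(d² − 2M_n/(0.85 f'_c b)) = 515 − √(515² − 2 × 705×10⁶/(0.85 × 43.4 × 460)) = 88.23 mm.
A_s = 0.85 f'_c a b / f_y = 0.85 × 43.4 × 88.23 × 460 / 500 = 2994.4 mm².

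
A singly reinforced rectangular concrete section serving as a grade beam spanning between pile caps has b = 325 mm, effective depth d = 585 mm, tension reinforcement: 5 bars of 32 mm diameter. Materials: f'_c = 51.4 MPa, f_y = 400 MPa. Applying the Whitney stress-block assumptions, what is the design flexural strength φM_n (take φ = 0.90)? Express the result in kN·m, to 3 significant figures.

φM_n ≈ 765 kN·m

A_s = 5 × 804 = 4020 mm².
T = A_s f_y = 4020 × 400 = 1608000 N = 1608 kN.
From C = T: a = T/(0.85 f'_c b) = 1608000/(0.85 × 51.4 × 325) = 113.25 mm.
M_n = T(d − a/2) = 1608 kN × (585 − 56.625) mm = 849.63 kN·m.
φM_n = 0.90 × 849.63 = 764.67 kN·m.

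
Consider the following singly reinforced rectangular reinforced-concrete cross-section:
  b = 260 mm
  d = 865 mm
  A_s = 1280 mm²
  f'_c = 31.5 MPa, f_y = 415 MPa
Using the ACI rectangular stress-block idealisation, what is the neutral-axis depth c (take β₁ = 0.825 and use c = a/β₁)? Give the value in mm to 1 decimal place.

T = A_s f_y = 1280 × 415 = 531200 N = 531.2 kN.
Setting C = 0.85 f'_c a b equal to T: a = 531200/(0.85 × 31.5 × 260) = 76.305 mm.
With β₁ = 0.825, c = a/β₁ = 76.305/0.825 = 92.5 mm.

c ≈ 92.5 mm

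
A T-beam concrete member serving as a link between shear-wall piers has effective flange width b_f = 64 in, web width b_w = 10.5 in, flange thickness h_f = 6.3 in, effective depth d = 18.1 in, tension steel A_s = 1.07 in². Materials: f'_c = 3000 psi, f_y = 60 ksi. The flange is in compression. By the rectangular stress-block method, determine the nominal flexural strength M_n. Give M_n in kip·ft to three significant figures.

Tension: T = A_s f_y = 1.07 × 60 = 64.2 kips.
Try a within the flange: a = T/(0.85 f'_c b_f) = 64.2/(0.85 × 3 × 64) = 0.393 in.
Since a = 0.393 ≤ h_f = 6.3 in, the stress block lies entirely in the flange; analyse as a rectangular beam of width b_f.
M_n = T(d − a/2) = 64.2 × (18.1 − 0.1965) = 1149.4 kip·in.
M_n = 1149.4/12 = 95.78 kip·ft.

M_n ≈ 95.8 kip·ft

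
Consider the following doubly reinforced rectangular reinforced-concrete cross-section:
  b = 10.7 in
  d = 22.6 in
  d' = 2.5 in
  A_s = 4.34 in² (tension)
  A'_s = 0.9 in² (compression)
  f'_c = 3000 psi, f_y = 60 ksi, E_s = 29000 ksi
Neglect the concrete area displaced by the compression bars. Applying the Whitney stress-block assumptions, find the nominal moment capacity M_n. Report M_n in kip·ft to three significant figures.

M_n ≈ 414 kip·ft

Assume both steels yield.
a = (A_s − A'_s) f_y/(0.85 f'_c b) = (4.34 − 0.9) × 60/(0.85 × 3 × 10.7) = 7.565 in.
c = a/β₁ = 7.565/0.85 = 8.900 in; ε'_s = 0.003(c − d')/c = 0.0022 ≥ ε_y = 0.0021, so the compression steel yields.
M_n = (A_s − A'_s) f_y (d − a/2) + A'_s f_y (d − d') = 206.4 × (22.6 − 3.7825) + 54 × (22.6 − 2.5) = 3883.9 + 1085.4 = 4969.3 kip·in = 4969.3/12 = 414.11 kip·ft.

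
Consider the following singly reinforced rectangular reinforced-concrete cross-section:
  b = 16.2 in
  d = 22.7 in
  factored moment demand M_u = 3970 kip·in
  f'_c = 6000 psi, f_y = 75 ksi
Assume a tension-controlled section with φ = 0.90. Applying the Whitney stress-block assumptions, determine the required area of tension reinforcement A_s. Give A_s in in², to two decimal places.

M_n = M_u/φ = 3970/0.90 = 4411.11 kip·in.
From M_n = 0.85 f'_c a b (d − a/2):
a = d − √(d² − 2M_n/(0.85 f'_c b)) = 22.7 − √(22.7² − 2 × 4411.11/(0.85 × 6 × 16.2)) = 2.488 in.
A_s = 0.85 f'_c a b / f_y = 0.85 × 6 × 2.488 × 16.2 / 75 = 2.741 in².

A_s ≈ 2.74 in²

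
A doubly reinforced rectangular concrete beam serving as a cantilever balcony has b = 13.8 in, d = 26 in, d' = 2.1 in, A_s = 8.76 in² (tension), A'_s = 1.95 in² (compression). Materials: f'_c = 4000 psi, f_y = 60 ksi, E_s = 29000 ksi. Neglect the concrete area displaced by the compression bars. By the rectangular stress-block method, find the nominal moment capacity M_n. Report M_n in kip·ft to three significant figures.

M_n ≈ 970 kip·ft

Assume both steels yield.
a = (A_s − A'_s) f_y/(0.85 f'_c b) = (8.76 − 1.95) × 60/(0.85 × 4 × 13.8) = 8.708 in.
c = a/β₁ = 8.708/0.85 = 10.245 in; ε'_s = 0.003(c − d')/c = 0.0024 ≥ ε_y = 0.0021, so the compression steel yields.
M_n = (A_s − A'_s) f_y (d − a/2) + A'_s f_y (d − d') = 408.6 × (26 − 4.354) + 117 × (26 − 2.1) = 8844.6 + 2796.3 = 11640.9 kip·in = 11640.9/12 = 970.08 kip·ft.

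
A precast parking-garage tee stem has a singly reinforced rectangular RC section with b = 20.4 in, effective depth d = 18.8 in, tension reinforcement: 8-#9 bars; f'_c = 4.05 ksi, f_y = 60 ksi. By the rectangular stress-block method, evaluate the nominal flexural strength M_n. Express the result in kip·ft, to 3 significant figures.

A_s = 8 × 1 = 8 in².
T = A_s f_y = 8 × 60 = 480 kips.
a = T/(0.85 f'_c b) = 480/(0.85 × 4.05 × 20.4) = 6.835 in.
M_n = T(d − a/2) = 480 × (18.8 − 3.4175) = 7383.6 kip·in = 7383.6/12 = 615.30 kip·ft.

M_n ≈ 615 kip·ft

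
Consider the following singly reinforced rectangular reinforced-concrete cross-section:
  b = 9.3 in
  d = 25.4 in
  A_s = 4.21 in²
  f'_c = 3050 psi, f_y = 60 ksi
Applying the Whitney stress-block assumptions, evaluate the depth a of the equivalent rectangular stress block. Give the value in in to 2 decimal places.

a ≈ 10.48 in

T = A_s f_y = 4.21 × 60 = 252.6 kips.
a = T/(0.85 f'_c b) = 252.6/(0.85 × 3.05 × 9.3) = 10.48 in.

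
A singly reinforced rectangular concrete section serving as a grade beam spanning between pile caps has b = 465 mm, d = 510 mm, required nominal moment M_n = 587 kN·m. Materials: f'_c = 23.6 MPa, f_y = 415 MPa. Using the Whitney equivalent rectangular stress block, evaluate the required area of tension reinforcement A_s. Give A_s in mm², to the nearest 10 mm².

A_s ≈ 3230 mm²

With M_n = 0.85 f'_c a b (d − a/2), solve the quadratic for a:
a = d − √(d² − 2M_n/(0.85 f'_c b)) = 510 − √(510² − 2 × 587×10⁶/(0.85 × 23.6 × 465)) = 143.61 mm.
A_s = 0.85 f'_c a b / f_y = 0.85 × 23.6 × 143.61 × 465 / 415 = 3227.9 mm².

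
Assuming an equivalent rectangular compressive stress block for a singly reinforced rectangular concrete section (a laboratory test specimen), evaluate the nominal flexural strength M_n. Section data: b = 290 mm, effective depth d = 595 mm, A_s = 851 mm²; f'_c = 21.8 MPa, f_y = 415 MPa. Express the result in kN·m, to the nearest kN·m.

M_n ≈ 199 kN·m

T = A_s f_y = 851 × 415 = 353165 N = 353.165 kN.
From C = T: a = T/(0.85 f'_c b) = 353165/(0.85 × 21.8 × 290) = 65.72 mm.
M_n = T(d − a/2) = 353.165 kN × (595 − 32.86) mm = 198.53 kN·m.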